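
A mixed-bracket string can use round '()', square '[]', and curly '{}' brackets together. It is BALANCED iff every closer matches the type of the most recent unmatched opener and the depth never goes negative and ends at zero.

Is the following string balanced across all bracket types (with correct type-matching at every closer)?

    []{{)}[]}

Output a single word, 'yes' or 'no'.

Answer: no

Derivation:
pos 0: push '['; stack = [
pos 1: ']' matches '['; pop; stack = (empty)
pos 2: push '{'; stack = {
pos 3: push '{'; stack = {{
pos 4: saw closer ')' but top of stack is '{' (expected '}') → INVALID
Verdict: type mismatch at position 4: ')' closes '{' → no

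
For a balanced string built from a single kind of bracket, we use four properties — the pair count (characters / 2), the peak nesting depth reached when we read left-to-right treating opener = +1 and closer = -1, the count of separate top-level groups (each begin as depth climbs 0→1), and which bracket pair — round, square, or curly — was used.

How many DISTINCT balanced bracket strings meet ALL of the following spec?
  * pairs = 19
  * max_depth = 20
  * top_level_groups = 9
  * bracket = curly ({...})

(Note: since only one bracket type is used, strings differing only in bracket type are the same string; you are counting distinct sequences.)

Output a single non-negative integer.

Spec: pairs=19 depth=20 groups=9
Count(depth <= 20) = 6216210
Count(depth <= 19) = 6216210
Count(depth == 20) = 6216210 - 6216210 = 0

Answer: 0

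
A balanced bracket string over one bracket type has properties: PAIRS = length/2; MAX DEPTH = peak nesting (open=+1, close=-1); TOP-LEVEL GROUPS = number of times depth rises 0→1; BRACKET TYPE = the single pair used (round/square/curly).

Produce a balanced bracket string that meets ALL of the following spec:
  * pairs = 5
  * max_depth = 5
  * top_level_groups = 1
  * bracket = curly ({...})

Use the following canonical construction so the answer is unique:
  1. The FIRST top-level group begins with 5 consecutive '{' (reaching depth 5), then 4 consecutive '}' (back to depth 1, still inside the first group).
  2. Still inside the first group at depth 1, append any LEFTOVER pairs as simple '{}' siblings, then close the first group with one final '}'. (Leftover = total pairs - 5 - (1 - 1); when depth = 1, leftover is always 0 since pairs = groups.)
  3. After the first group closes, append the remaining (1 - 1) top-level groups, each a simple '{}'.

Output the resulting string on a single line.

Spec: pairs=5 depth=5 groups=1
Leftover pairs = 5 - 5 - (1-1) = 0
First group: deep chain of depth 5 + 0 sibling pairs
Remaining 0 groups: simple '{}' each

Answer: {{{{{}}}}}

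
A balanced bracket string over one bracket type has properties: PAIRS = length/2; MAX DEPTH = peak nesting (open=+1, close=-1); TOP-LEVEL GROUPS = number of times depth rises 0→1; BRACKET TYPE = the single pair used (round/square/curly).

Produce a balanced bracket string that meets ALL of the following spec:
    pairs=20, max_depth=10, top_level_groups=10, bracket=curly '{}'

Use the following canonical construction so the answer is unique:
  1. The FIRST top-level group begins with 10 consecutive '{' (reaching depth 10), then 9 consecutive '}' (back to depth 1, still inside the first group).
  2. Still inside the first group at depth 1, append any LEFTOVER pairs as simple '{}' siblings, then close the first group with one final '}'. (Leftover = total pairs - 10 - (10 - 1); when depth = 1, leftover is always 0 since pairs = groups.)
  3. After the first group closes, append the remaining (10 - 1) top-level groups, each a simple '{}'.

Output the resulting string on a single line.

Answer: {{{{{{{{{{}}}}}}}}}{}}{}{}{}{}{}{}{}{}{}

Derivation:
Spec: pairs=20 depth=10 groups=10
Leftover pairs = 20 - 10 - (10-1) = 1
First group: deep chain of depth 10 + 1 sibling pairs
Remaining 9 groups: simple '{}' each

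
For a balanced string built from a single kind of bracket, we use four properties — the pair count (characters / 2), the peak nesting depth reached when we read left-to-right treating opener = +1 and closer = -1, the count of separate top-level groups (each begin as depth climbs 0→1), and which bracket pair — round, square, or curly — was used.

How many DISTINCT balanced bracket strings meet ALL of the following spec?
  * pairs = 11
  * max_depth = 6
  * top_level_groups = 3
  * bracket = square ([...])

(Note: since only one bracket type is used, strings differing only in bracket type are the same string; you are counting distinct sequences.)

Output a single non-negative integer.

Answer: 1230

Derivation:
Spec: pairs=11 depth=6 groups=3
Count(depth <= 6) = 11580
Count(depth <= 5) = 10350
Count(depth == 6) = 11580 - 10350 = 1230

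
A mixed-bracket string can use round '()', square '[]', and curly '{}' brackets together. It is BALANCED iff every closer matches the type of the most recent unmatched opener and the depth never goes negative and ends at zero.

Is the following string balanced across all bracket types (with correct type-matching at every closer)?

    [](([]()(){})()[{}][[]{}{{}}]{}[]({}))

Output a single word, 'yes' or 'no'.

Answer: yes

Derivation:
pos 0: push '['; stack = [
pos 1: ']' matches '['; pop; stack = (empty)
pos 2: push '('; stack = (
pos 3: push '('; stack = ((
pos 4: push '['; stack = (([
pos 5: ']' matches '['; pop; stack = ((
pos 6: push '('; stack = (((
pos 7: ')' matches '('; pop; stack = ((
pos 8: push '('; stack = (((
pos 9: ')' matches '('; pop; stack = ((
pos 10: push '{'; stack = (({
pos 11: '}' matches '{'; pop; stack = ((
pos 12: ')' matches '('; pop; stack = (
pos 13: push '('; stack = ((
pos 14: ')' matches '('; pop; stack = (
pos 15: push '['; stack = ([
pos 16: push '{'; stack = ([{
pos 17: '}' matches '{'; pop; stack = ([
pos 18: ']' matches '['; pop; stack = (
pos 19: push '['; stack = ([
pos 20: push '['; stack = ([[
pos 21: ']' matches '['; pop; stack = ([
pos 22: push '{'; stack = ([{
pos 23: '}' matches '{'; pop; stack = ([
pos 24: push '{'; stack = ([{
pos 25: push '{'; stack = ([{{
pos 26: '}' matches '{'; pop; stack = ([{
pos 27: '}' matches '{'; pop; stack = ([
pos 28: ']' matches '['; pop; stack = (
pos 29: push '{'; stack = ({
pos 30: '}' matches '{'; pop; stack = (
pos 31: push '['; stack = ([
pos 32: ']' matches '['; pop; stack = (
pos 33: push '('; stack = ((
pos 34: push '{'; stack = (({
pos 35: '}' matches '{'; pop; stack = ((
pos 36: ')' matches '('; pop; stack = (
pos 37: ')' matches '('; pop; stack = (empty)
end: stack empty → VALID
Verdict: properly nested → yes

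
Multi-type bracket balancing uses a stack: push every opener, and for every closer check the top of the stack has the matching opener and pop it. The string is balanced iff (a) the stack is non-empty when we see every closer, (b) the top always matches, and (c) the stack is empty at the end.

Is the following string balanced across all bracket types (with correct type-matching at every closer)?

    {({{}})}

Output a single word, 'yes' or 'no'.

pos 0: push '{'; stack = {
pos 1: push '('; stack = {(
pos 2: push '{'; stack = {({
pos 3: push '{'; stack = {({{
pos 4: '}' matches '{'; pop; stack = {({
pos 5: '}' matches '{'; pop; stack = {(
pos 6: ')' matches '('; pop; stack = {
pos 7: '}' matches '{'; pop; stack = (empty)
end: stack empty → VALID
Verdict: properly nested → yes

Answer: yes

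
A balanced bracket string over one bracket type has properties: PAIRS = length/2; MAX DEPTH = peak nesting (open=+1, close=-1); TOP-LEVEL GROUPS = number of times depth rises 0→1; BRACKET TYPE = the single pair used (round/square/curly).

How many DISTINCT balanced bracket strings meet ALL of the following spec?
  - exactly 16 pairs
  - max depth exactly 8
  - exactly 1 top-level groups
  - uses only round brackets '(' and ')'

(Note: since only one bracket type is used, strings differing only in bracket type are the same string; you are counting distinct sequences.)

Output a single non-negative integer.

Spec: pairs=16 depth=8 groups=1
Count(depth <= 8) = 8704089
Count(depth <= 7) = 7319744
Count(depth == 8) = 8704089 - 7319744 = 1384345

Answer: 1384345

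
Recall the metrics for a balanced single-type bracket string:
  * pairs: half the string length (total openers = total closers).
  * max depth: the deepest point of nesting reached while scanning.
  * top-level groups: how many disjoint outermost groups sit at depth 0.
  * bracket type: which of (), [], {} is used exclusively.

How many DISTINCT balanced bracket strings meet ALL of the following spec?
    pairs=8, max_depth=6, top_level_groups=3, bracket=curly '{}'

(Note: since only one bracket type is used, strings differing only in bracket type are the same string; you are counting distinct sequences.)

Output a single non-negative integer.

Answer: 3

Derivation:
Spec: pairs=8 depth=6 groups=3
Count(depth <= 6) = 297
Count(depth <= 5) = 294
Count(depth == 6) = 297 - 294 = 3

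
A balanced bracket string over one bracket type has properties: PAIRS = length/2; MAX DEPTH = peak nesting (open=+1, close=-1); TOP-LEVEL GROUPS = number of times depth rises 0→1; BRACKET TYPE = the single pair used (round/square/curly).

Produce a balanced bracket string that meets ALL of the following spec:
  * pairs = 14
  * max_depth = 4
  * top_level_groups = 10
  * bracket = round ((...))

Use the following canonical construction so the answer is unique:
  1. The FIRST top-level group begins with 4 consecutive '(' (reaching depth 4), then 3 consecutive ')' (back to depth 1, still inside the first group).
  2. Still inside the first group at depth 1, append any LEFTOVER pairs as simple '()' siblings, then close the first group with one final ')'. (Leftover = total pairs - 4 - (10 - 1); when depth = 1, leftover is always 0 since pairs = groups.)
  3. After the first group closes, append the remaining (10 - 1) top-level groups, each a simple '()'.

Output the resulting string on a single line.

Answer: (((()))())()()()()()()()()()

Derivation:
Spec: pairs=14 depth=4 groups=10
Leftover pairs = 14 - 4 - (10-1) = 1
First group: deep chain of depth 4 + 1 sibling pairs
Remaining 9 groups: simple '()' each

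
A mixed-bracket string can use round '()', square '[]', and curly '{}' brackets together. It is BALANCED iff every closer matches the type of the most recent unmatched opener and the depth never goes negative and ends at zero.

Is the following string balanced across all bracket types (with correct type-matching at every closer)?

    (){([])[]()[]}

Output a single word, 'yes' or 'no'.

Answer: yes

Derivation:
pos 0: push '('; stack = (
pos 1: ')' matches '('; pop; stack = (empty)
pos 2: push '{'; stack = {
pos 3: push '('; stack = {(
pos 4: push '['; stack = {([
pos 5: ']' matches '['; pop; stack = {(
pos 6: ')' matches '('; pop; stack = {
pos 7: push '['; stack = {[
pos 8: ']' matches '['; pop; stack = {
pos 9: push '('; stack = {(
pos 10: ')' matches '('; pop; stack = {
pos 11: push '['; stack = {[
pos 12: ']' matches '['; pop; stack = {
pos 13: '}' matches '{'; pop; stack = (empty)
end: stack empty → VALID
Verdict: properly nested → yes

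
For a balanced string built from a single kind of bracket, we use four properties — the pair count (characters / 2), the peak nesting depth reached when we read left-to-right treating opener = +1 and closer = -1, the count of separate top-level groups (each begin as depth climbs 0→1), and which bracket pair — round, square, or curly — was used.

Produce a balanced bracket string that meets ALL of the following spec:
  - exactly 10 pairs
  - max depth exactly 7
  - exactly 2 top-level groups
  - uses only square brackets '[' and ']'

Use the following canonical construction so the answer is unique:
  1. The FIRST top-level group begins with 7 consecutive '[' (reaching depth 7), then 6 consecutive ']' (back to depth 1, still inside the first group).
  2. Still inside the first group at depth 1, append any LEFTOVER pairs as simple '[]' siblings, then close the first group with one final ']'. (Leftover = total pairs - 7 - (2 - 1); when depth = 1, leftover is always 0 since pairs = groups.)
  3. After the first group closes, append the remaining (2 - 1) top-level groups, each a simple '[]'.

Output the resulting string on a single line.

Spec: pairs=10 depth=7 groups=2
Leftover pairs = 10 - 7 - (2-1) = 2
First group: deep chain of depth 7 + 2 sibling pairs
Remaining 1 groups: simple '[]' each

Answer: [[[[[[[]]]]]][][]][]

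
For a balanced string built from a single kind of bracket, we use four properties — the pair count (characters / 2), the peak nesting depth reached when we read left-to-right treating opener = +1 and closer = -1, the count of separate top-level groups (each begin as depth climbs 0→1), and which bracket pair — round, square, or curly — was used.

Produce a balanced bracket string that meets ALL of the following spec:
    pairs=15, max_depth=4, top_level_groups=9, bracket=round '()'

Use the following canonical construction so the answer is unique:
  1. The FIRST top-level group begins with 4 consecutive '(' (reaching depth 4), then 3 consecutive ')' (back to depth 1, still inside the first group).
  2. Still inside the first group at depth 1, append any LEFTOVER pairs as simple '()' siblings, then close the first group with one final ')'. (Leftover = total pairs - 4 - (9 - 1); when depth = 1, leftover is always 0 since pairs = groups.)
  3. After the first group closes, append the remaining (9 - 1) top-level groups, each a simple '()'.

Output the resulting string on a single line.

Answer: (((()))()()())()()()()()()()()

Derivation:
Spec: pairs=15 depth=4 groups=9
Leftover pairs = 15 - 4 - (9-1) = 3
First group: deep chain of depth 4 + 3 sibling pairs
Remaining 8 groups: simple '()' each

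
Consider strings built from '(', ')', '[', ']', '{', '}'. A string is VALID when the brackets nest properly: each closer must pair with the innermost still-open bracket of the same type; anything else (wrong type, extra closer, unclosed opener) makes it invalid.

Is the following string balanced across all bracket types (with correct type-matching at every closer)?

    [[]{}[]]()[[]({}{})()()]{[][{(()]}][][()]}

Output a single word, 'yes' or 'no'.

Answer: no

Derivation:
pos 0: push '['; stack = [
pos 1: push '['; stack = [[
pos 2: ']' matches '['; pop; stack = [
pos 3: push '{'; stack = [{
pos 4: '}' matches '{'; pop; stack = [
pos 5: push '['; stack = [[
pos 6: ']' matches '['; pop; stack = [
pos 7: ']' matches '['; pop; stack = (empty)
pos 8: push '('; stack = (
pos 9: ')' matches '('; pop; stack = (empty)
pos 10: push '['; stack = [
pos 11: push '['; stack = [[
pos 12: ']' matches '['; pop; stack = [
pos 13: push '('; stack = [(
pos 14: push '{'; stack = [({
pos 15: '}' matches '{'; pop; stack = [(
pos 16: push '{'; stack = [({
pos 17: '}' matches '{'; pop; stack = [(
pos 18: ')' matches '('; pop; stack = [
pos 19: push '('; stack = [(
pos 20: ')' matches '('; pop; stack = [
pos 21: push '('; stack = [(
pos 22: ')' matches '('; pop; stack = [
pos 23: ']' matches '['; pop; stack = (empty)
pos 24: push '{'; stack = {
pos 25: push '['; stack = {[
pos 26: ']' matches '['; pop; stack = {
pos 27: push '['; stack = {[
pos 28: push '{'; stack = {[{
pos 29: push '('; stack = {[{(
pos 30: push '('; stack = {[{((
pos 31: ')' matches '('; pop; stack = {[{(
pos 32: saw closer ']' but top of stack is '(' (expected ')') → INVALID
Verdict: type mismatch at position 32: ']' closes '(' → no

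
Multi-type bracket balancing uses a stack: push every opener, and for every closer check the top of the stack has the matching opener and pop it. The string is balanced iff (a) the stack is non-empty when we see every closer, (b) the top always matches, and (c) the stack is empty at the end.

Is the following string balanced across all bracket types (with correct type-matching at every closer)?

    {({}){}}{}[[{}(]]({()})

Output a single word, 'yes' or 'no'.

Answer: no

Derivation:
pos 0: push '{'; stack = {
pos 1: push '('; stack = {(
pos 2: push '{'; stack = {({
pos 3: '}' matches '{'; pop; stack = {(
pos 4: ')' matches '('; pop; stack = {
pos 5: push '{'; stack = {{
pos 6: '}' matches '{'; pop; stack = {
pos 7: '}' matches '{'; pop; stack = (empty)
pos 8: push '{'; stack = {
pos 9: '}' matches '{'; pop; stack = (empty)
pos 10: push '['; stack = [
pos 11: push '['; stack = [[
pos 12: push '{'; stack = [[{
pos 13: '}' matches '{'; pop; stack = [[
pos 14: push '('; stack = [[(
pos 15: saw closer ']' but top of stack is '(' (expected ')') → INVALID
Verdict: type mismatch at position 15: ']' closes '(' → no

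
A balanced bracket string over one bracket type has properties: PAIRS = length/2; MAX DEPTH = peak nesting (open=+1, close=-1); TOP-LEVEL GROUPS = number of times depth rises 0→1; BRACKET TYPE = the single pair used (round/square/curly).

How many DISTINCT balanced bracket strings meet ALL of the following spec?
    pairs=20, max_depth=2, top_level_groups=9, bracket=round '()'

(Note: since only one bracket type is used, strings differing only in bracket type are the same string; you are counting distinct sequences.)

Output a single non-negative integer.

Answer: 75582

Derivation:
Spec: pairs=20 depth=2 groups=9
Count(depth <= 2) = 75582
Count(depth <= 1) = 0
Count(depth == 2) = 75582 - 0 = 75582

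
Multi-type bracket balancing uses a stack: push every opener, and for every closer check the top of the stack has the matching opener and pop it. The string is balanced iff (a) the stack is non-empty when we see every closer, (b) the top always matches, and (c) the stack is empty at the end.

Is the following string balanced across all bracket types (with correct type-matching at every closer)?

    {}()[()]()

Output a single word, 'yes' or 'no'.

pos 0: push '{'; stack = {
pos 1: '}' matches '{'; pop; stack = (empty)
pos 2: push '('; stack = (
pos 3: ')' matches '('; pop; stack = (empty)
pos 4: push '['; stack = [
pos 5: push '('; stack = [(
pos 6: ')' matches '('; pop; stack = [
pos 7: ']' matches '['; pop; stack = (empty)
pos 8: push '('; stack = (
pos 9: ')' matches '('; pop; stack = (empty)
end: stack empty → VALID
Verdict: properly nested → yes

Answer: yes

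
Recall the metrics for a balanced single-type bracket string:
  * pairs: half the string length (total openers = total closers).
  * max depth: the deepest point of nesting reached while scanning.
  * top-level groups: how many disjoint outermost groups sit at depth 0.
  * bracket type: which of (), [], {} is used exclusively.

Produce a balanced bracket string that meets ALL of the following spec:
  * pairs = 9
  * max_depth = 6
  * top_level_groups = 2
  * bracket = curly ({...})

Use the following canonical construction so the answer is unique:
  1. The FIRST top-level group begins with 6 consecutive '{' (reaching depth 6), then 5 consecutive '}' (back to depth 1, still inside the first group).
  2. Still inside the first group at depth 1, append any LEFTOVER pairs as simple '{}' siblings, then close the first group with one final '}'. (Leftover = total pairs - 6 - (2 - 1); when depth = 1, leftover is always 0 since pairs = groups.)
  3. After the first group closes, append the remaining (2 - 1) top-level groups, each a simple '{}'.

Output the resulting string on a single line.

Answer: {{{{{{}}}}}{}{}}{}

Derivation:
Spec: pairs=9 depth=6 groups=2
Leftover pairs = 9 - 6 - (2-1) = 2
First group: deep chain of depth 6 + 2 sibling pairs
Remaining 1 groups: simple '{}' each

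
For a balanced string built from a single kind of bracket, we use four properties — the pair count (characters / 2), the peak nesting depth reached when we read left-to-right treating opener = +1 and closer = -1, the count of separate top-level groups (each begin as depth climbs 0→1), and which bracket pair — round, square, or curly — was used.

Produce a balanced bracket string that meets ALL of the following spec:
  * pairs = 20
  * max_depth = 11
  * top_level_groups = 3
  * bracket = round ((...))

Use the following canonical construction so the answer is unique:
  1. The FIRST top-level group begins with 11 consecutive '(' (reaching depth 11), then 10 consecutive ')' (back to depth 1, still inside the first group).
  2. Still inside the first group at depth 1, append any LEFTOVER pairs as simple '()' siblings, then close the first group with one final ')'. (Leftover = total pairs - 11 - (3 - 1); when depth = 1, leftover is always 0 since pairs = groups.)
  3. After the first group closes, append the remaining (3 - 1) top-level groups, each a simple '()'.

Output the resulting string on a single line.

Answer: ((((((((((())))))))))()()()()()()())()()

Derivation:
Spec: pairs=20 depth=11 groups=3
Leftover pairs = 20 - 11 - (3-1) = 7
First group: deep chain of depth 11 + 7 sibling pairs
Remaining 2 groups: simple '()' each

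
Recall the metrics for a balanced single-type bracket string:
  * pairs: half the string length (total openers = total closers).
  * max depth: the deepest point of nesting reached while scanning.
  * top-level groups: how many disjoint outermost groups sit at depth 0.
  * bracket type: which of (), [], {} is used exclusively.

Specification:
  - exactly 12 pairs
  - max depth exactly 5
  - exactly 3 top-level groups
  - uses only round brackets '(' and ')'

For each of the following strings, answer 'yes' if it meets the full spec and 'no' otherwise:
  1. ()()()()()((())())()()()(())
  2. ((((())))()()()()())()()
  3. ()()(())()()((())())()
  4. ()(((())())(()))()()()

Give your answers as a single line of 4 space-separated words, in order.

String 1 '()()()()()((())())()()()(())': depth seq [1 0 1 0 1 0 1 0 1 0 1 2 3 2 1 2 1 0 1 0 1 0 1 0 1 2 1 0]
  -> pairs=14 depth=3 groups=10 -> no
String 2 '((((())))()()()()())()()': depth seq [1 2 3 4 5 4 3 2 1 2 1 2 1 2 1 2 1 2 1 0 1 0 1 0]
  -> pairs=12 depth=5 groups=3 -> yes
String 3 '()()(())()()((())())()': depth seq [1 0 1 0 1 2 1 0 1 0 1 0 1 2 3 2 1 2 1 0 1 0]
  -> pairs=11 depth=3 groups=7 -> no
String 4 '()(((())())(()))()()()': depth seq [1 0 1 2 3 4 3 2 3 2 1 2 3 2 1 0 1 0 1 0 1 0]
  -> pairs=11 depth=4 groups=5 -> no

Answer: no yes no no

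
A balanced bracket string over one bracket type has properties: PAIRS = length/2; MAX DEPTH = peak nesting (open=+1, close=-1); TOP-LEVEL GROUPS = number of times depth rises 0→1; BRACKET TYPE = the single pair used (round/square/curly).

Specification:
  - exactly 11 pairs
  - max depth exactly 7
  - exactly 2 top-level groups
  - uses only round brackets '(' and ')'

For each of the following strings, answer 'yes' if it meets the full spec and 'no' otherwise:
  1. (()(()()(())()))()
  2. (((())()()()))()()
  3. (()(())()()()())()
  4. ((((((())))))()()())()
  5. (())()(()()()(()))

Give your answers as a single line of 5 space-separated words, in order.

String 1 '(()(()()(())()))()': depth seq [1 2 1 2 3 2 3 2 3 4 3 2 3 2 1 0 1 0]
  -> pairs=9 depth=4 groups=2 -> no
String 2 '(((())()()()))()()': depth seq [1 2 3 4 3 2 3 2 3 2 3 2 1 0 1 0 1 0]
  -> pairs=9 depth=4 groups=3 -> no
String 3 '(()(())()()()())()': depth seq [1 2 1 2 3 2 1 2 1 2 1 2 1 2 1 0 1 0]
  -> pairs=9 depth=3 groups=2 -> no
String 4 '((((((())))))()()())()': depth seq [1 2 3 4 5 6 7 6 5 4 3 2 1 2 1 2 1 2 1 0 1 0]
  -> pairs=11 depth=7 groups=2 -> yes
String 5 '(())()(()()()(()))': depth seq [1 2 1 0 1 0 1 2 1 2 1 2 1 2 3 2 1 0]
  -> pairs=9 depth=3 groups=3 -> no

Answer: no no no yes no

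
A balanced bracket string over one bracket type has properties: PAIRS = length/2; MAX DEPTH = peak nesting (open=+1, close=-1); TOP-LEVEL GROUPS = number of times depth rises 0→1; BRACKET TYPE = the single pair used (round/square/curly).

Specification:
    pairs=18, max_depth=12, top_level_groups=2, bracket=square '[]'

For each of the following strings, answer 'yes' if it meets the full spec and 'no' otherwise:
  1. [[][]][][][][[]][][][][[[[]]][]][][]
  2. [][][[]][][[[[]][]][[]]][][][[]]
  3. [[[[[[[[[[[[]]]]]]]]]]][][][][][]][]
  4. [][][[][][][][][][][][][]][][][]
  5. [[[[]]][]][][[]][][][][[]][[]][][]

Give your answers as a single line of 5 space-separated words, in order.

String 1 '[[][]][][][][[]][][][][[[[]]][]][][]': depth seq [1 2 1 2 1 0 1 0 1 0 1 0 1 2 1 0 1 0 1 0 1 0 1 2 3 4 3 2 1 2 1 0 1 0 1 0]
  -> pairs=18 depth=4 groups=11 -> no
String 2 '[][][[]][][[[[]][]][[]]][][][[]]': depth seq [1 0 1 0 1 2 1 0 1 0 1 2 3 4 3 2 3 2 1 2 3 2 1 0 1 0 1 0 1 2 1 0]
  -> pairs=16 depth=4 groups=8 -> no
String 3 '[[[[[[[[[[[[]]]]]]]]]]][][][][][]][]': depth seq [1 2 3 4 5 6 7 8 9 10 11 12 11 10 9 8 7 6 5 4 3 2 1 2 1 2 1 2 1 2 1 2 1 0 1 0]
  -> pairs=18 depth=12 groups=2 -> yes
String 4 '[][][[][][][][][][][][][]][][][]': depth seq [1 0 1 0 1 2 1 2 1 2 1 2 1 2 1 2 1 2 1 2 1 2 1 2 1 0 1 0 1 0 1 0]
  -> pairs=16 depth=2 groups=6 -> no
String 5 '[[[[]]][]][][[]][][][][[]][[]][][]': depth seq [1 2 3 4 3 2 1 2 1 0 1 0 1 2 1 0 1 0 1 0 1 0 1 2 1 0 1 2 1 0 1 0 1 0]
  -> pairs=17 depth=4 groups=10 -> no

Answer: no no yes no no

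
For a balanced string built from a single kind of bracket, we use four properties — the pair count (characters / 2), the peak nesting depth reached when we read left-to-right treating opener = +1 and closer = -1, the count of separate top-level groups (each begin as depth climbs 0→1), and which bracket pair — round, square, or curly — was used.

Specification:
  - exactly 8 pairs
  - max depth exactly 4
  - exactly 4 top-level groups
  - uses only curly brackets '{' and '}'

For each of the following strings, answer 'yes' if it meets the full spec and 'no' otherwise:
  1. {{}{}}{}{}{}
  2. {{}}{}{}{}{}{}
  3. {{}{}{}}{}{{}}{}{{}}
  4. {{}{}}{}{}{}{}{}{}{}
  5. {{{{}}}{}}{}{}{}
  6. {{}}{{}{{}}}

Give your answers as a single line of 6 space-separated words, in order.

Answer: no no no no yes no

Derivation:
String 1 '{{}{}}{}{}{}': depth seq [1 2 1 2 1 0 1 0 1 0 1 0]
  -> pairs=6 depth=2 groups=4 -> no
String 2 '{{}}{}{}{}{}{}': depth seq [1 2 1 0 1 0 1 0 1 0 1 0 1 0]
  -> pairs=7 depth=2 groups=6 -> no
String 3 '{{}{}{}}{}{{}}{}{{}}': depth seq [1 2 1 2 1 2 1 0 1 0 1 2 1 0 1 0 1 2 1 0]
  -> pairs=10 depth=2 groups=5 -> no
String 4 '{{}{}}{}{}{}{}{}{}{}': depth seq [1 2 1 2 1 0 1 0 1 0 1 0 1 0 1 0 1 0 1 0]
  -> pairs=10 depth=2 groups=8 -> no
String 5 '{{{{}}}{}}{}{}{}': depth seq [1 2 3 4 3 2 1 2 1 0 1 0 1 0 1 0]
  -> pairs=8 depth=4 groups=4 -> yes
String 6 '{{}}{{}{{}}}': depth seq [1 2 1 0 1 2 1 2 3 2 1 0]
  -> pairs=6 depth=3 groups=2 -> no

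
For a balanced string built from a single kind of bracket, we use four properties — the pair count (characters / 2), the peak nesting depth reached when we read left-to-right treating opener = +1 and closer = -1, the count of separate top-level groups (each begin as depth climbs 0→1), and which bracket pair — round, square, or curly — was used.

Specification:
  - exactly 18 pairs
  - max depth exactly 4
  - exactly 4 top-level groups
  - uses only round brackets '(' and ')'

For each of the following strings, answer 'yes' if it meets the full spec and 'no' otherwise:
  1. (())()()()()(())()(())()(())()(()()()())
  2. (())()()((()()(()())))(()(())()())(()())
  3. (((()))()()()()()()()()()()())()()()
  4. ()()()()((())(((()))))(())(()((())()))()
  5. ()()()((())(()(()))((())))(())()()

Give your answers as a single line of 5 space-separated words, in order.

String 1 '(())()()()()(())()(())()(())()(()()()())': depth seq [1 2 1 0 1 0 1 0 1 0 1 0 1 2 1 0 1 0 1 2 1 0 1 0 1 2 1 0 1 0 1 2 1 2 1 2 1 2 1 0]
  -> pairs=20 depth=2 groups=12 -> no
String 2 '(())()()((()()(()())))(()(())()())(()())': depth seq [1 2 1 0 1 0 1 0 1 2 3 2 3 2 3 4 3 4 3 2 1 0 1 2 1 2 3 2 1 2 1 2 1 0 1 2 1 2 1 0]
  -> pairs=20 depth=4 groups=6 -> no
String 3 '(((()))()()()()()()()()()()())()()()': depth seq [1 2 3 4 3 2 1 2 1 2 1 2 1 2 1 2 1 2 1 2 1 2 1 2 1 2 1 2 1 0 1 0 1 0 1 0]
  -> pairs=18 depth=4 groups=4 -> yes
String 4 '()()()()((())(((()))))(())(()((())()))()': depth seq [1 0 1 0 1 0 1 0 1 2 3 2 1 2 3 4 5 4 3 2 1 0 1 2 1 0 1 2 1 2 3 4 3 2 3 2 1 0 1 0]
  -> pairs=20 depth=5 groups=8 -> no
String 5 '()()()((())(()(()))((())))(())()()': depth seq [1 0 1 0 1 0 1 2 3 2 1 2 3 2 3 4 3 2 1 2 3 4 3 2 1 0 1 2 1 0 1 0 1 0]
  -> pairs=17 depth=4 groups=7 -> no

Answer: no no yes no no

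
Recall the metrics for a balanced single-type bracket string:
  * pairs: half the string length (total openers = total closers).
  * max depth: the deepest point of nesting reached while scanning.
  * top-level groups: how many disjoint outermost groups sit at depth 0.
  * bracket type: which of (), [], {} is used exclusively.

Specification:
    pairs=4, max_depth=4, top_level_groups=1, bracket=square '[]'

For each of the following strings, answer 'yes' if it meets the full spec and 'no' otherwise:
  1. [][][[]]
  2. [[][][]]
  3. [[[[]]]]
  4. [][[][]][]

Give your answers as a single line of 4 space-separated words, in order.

Answer: no no yes no

Derivation:
String 1 '[][][[]]': depth seq [1 0 1 0 1 2 1 0]
  -> pairs=4 depth=2 groups=3 -> no
String 2 '[[][][]]': depth seq [1 2 1 2 1 2 1 0]
  -> pairs=4 depth=2 groups=1 -> no
String 3 '[[[[]]]]': depth seq [1 2 3 4 3 2 1 0]
  -> pairs=4 depth=4 groups=1 -> yes
String 4 '[][[][]][]': depth seq [1 0 1 2 1 2 1 0 1 0]
  -> pairs=5 depth=2 groups=3 -> no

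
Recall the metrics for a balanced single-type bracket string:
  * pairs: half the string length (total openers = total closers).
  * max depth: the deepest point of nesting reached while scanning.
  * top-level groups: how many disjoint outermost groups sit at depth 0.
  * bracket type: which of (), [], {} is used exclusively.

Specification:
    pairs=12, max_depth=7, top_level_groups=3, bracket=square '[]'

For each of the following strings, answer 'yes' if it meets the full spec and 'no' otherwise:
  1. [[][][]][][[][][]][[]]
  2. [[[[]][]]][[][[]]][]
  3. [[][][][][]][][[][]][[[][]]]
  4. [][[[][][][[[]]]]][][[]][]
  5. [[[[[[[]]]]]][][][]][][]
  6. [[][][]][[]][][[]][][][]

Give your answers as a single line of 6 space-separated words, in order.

String 1 '[[][][]][][[][][]][[]]': depth seq [1 2 1 2 1 2 1 0 1 0 1 2 1 2 1 2 1 0 1 2 1 0]
  -> pairs=11 depth=2 groups=4 -> no
String 2 '[[[[]][]]][[][[]]][]': depth seq [1 2 3 4 3 2 3 2 1 0 1 2 1 2 3 2 1 0 1 0]
  -> pairs=10 depth=4 groups=3 -> no
String 3 '[[][][][][]][][[][]][[[][]]]': depth seq [1 2 1 2 1 2 1 2 1 2 1 0 1 0 1 2 1 2 1 0 1 2 3 2 3 2 1 0]
  -> pairs=14 depth=3 groups=4 -> no
String 4 '[][[[][][][[[]]]]][][[]][]': depth seq [1 0 1 2 3 2 3 2 3 2 3 4 5 4 3 2 1 0 1 0 1 2 1 0 1 0]
  -> pairs=13 depth=5 groups=5 -> no
String 5 '[[[[[[[]]]]]][][][]][][]': depth seq [1 2 3 4 5 6 7 6 5 4 3 2 1 2 1 2 1 2 1 0 1 0 1 0]
  -> pairs=12 depth=7 groups=3 -> yes
String 6 '[[][][]][[]][][[]][][][]': depth seq [1 2 1 2 1 2 1 0 1 2 1 0 1 0 1 2 1 0 1 0 1 0 1 0]
  -> pairs=12 depth=2 groups=7 -> no

Answer: no no no no yes no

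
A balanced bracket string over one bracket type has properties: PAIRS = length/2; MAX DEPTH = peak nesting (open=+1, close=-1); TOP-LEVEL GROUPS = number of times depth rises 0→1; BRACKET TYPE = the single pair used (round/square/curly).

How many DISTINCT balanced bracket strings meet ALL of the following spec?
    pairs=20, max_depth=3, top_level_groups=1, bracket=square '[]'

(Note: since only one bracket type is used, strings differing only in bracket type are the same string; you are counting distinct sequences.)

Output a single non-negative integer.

Answer: 262143

Derivation:
Spec: pairs=20 depth=3 groups=1
Count(depth <= 3) = 262144
Count(depth <= 2) = 1
Count(depth == 3) = 262144 - 1 = 262143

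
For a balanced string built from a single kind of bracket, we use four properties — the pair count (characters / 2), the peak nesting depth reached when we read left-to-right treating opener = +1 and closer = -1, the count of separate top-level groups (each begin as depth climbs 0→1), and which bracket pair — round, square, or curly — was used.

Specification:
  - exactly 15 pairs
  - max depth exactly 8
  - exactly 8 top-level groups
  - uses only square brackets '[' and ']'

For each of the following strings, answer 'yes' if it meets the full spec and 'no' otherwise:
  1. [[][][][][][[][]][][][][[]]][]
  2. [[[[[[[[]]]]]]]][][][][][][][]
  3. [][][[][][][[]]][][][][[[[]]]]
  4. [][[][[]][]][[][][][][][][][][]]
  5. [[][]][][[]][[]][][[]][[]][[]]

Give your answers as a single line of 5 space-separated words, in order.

String 1 '[[][][][][][[][]][][][][[]]][]': depth seq [1 2 1 2 1 2 1 2 1 2 1 2 3 2 3 2 1 2 1 2 1 2 1 2 3 2 1 0 1 0]
  -> pairs=15 depth=3 groups=2 -> no
String 2 '[[[[[[[[]]]]]]]][][][][][][][]': depth seq [1 2 3 4 5 6 7 8 7 6 5 4 3 2 1 0 1 0 1 0 1 0 1 0 1 0 1 0 1 0]
  -> pairs=15 depth=8 groups=8 -> yes
String 3 '[][][[][][][[]]][][][][[[[]]]]': depth seq [1 0 1 0 1 2 1 2 1 2 1 2 3 2 1 0 1 0 1 0 1 0 1 2 3 4 3 2 1 0]
  -> pairs=15 depth=4 groups=7 -> no
String 4 '[][[][[]][]][[][][][][][][][][]]': depth seq [1 0 1 2 1 2 3 2 1 2 1 0 1 2 1 2 1 2 1 2 1 2 1 2 1 2 1 2 1 2 1 0]
  -> pairs=16 depth=3 groups=3 -> no
String 5 '[[][]][][[]][[]][][[]][[]][[]]': depth seq [1 2 1 2 1 0 1 0 1 2 1 0 1 2 1 0 1 0 1 2 1 0 1 2 1 0 1 2 1 0]
  -> pairs=15 depth=2 groups=8 -> no

Answer: no yes no no no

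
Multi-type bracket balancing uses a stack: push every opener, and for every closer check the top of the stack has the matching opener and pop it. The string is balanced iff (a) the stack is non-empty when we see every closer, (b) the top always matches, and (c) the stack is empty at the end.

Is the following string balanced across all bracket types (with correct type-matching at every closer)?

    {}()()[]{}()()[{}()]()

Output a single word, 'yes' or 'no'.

Answer: yes

Derivation:
pos 0: push '{'; stack = {
pos 1: '}' matches '{'; pop; stack = (empty)
pos 2: push '('; stack = (
pos 3: ')' matches '('; pop; stack = (empty)
pos 4: push '('; stack = (
pos 5: ')' matches '('; pop; stack = (empty)
pos 6: push '['; stack = [
pos 7: ']' matches '['; pop; stack = (empty)
pos 8: push '{'; stack = {
pos 9: '}' matches '{'; pop; stack = (empty)
pos 10: push '('; stack = (
pos 11: ')' matches '('; pop; stack = (empty)
pos 12: push '('; stack = (
pos 13: ')' matches '('; pop; stack = (empty)
pos 14: push '['; stack = [
pos 15: push '{'; stack = [{
pos 16: '}' matches '{'; pop; stack = [
pos 17: push '('; stack = [(
pos 18: ')' matches '('; pop; stack = [
pos 19: ']' matches '['; pop; stack = (empty)
pos 20: push '('; stack = (
pos 21: ')' matches '('; pop; stack = (empty)
end: stack empty → VALID
Verdict: properly nested → yes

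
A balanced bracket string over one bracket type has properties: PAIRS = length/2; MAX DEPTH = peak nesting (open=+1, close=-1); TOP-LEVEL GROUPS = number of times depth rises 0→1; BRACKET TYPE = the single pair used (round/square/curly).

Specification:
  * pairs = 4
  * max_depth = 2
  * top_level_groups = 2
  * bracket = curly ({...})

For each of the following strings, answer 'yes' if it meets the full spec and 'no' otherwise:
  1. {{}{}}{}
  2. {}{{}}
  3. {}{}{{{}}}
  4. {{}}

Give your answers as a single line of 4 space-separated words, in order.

Answer: yes no no no

Derivation:
String 1 '{{}{}}{}': depth seq [1 2 1 2 1 0 1 0]
  -> pairs=4 depth=2 groups=2 -> yes
String 2 '{}{{}}': depth seq [1 0 1 2 1 0]
  -> pairs=3 depth=2 groups=2 -> no
String 3 '{}{}{{{}}}': depth seq [1 0 1 0 1 2 3 2 1 0]
  -> pairs=5 depth=3 groups=3 -> no
String 4 '{{}}': depth seq [1 2 1 0]
  -> pairs=2 depth=2 groups=1 -> no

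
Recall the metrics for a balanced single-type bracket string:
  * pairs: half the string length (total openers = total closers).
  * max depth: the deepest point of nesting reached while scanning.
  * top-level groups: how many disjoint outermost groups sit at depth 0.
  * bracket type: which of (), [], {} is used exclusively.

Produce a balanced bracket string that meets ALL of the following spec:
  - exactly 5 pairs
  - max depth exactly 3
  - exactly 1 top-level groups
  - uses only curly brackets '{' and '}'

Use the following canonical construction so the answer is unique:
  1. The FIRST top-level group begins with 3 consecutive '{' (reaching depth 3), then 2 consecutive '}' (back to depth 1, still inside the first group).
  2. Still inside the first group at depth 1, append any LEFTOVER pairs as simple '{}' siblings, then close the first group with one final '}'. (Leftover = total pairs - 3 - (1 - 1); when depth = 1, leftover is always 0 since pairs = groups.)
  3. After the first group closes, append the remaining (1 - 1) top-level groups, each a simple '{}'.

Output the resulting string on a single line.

Answer: {{{}}{}{}}

Derivation:
Spec: pairs=5 depth=3 groups=1
Leftover pairs = 5 - 3 - (1-1) = 2
First group: deep chain of depth 3 + 2 sibling pairs
Remaining 0 groups: simple '{}' each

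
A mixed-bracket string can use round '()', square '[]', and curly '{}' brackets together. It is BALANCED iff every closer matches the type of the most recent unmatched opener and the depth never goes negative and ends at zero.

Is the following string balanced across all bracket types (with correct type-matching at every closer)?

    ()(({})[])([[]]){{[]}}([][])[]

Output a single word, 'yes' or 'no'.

Answer: yes

Derivation:
pos 0: push '('; stack = (
pos 1: ')' matches '('; pop; stack = (empty)
pos 2: push '('; stack = (
pos 3: push '('; stack = ((
pos 4: push '{'; stack = (({
pos 5: '}' matches '{'; pop; stack = ((
pos 6: ')' matches '('; pop; stack = (
pos 7: push '['; stack = ([
pos 8: ']' matches '['; pop; stack = (
pos 9: ')' matches '('; pop; stack = (empty)
pos 10: push '('; stack = (
pos 11: push '['; stack = ([
pos 12: push '['; stack = ([[
pos 13: ']' matches '['; pop; stack = ([
pos 14: ']' matches '['; pop; stack = (
pos 15: ')' matches '('; pop; stack = (empty)
pos 16: push '{'; stack = {
pos 17: push '{'; stack = {{
pos 18: push '['; stack = {{[
pos 19: ']' matches '['; pop; stack = {{
pos 20: '}' matches '{'; pop; stack = {
pos 21: '}' matches '{'; pop; stack = (empty)
pos 22: push '('; stack = (
pos 23: push '['; stack = ([
pos 24: ']' matches '['; pop; stack = (
pos 25: push '['; stack = ([
pos 26: ']' matches '['; pop; stack = (
pos 27: ')' matches '('; pop; stack = (empty)
pos 28: push '['; stack = [
pos 29: ']' matches '['; pop; stack = (empty)
end: stack empty → VALID
Verdict: properly nested → yes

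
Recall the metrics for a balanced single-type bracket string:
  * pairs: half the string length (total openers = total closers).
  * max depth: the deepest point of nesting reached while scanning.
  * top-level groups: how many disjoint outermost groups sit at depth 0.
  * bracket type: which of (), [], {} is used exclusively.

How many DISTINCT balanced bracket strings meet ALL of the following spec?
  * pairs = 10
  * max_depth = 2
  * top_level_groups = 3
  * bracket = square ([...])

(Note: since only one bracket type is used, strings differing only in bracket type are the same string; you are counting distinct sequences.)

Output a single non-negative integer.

Answer: 36

Derivation:
Spec: pairs=10 depth=2 groups=3
Count(depth <= 2) = 36
Count(depth <= 1) = 0
Count(depth == 2) = 36 - 0 = 36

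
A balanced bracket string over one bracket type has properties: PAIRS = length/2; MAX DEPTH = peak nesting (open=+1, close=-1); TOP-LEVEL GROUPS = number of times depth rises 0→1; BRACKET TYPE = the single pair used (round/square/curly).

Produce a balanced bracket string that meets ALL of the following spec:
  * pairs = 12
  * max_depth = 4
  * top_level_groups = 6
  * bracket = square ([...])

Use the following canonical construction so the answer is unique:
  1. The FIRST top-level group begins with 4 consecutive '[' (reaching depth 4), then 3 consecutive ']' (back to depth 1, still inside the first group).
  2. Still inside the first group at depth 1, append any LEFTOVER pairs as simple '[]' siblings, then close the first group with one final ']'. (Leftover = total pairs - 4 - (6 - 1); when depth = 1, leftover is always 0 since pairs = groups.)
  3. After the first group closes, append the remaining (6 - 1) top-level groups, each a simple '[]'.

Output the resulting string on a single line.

Spec: pairs=12 depth=4 groups=6
Leftover pairs = 12 - 4 - (6-1) = 3
First group: deep chain of depth 4 + 3 sibling pairs
Remaining 5 groups: simple '[]' each

Answer: [[[[]]][][][]][][][][][]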